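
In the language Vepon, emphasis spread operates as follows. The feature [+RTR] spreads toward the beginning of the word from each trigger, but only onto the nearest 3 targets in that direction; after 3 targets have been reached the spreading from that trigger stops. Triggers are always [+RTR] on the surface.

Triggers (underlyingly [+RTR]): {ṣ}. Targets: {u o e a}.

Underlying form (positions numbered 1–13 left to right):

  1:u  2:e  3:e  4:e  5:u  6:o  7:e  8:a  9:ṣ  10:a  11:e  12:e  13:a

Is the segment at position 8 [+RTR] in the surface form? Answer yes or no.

yes

From /ṣ/ at 9 leftward: 8 /a/ → [+RTR]; 7 /e/ → [+RTR]; 6 /o/ → [+RTR]; bound reached.
Targets with no active source: positions 1 2 3 4 5 10 11 12 13 stay [-emphatic].
[+RTR] positions on the surface: 6 7 8 9.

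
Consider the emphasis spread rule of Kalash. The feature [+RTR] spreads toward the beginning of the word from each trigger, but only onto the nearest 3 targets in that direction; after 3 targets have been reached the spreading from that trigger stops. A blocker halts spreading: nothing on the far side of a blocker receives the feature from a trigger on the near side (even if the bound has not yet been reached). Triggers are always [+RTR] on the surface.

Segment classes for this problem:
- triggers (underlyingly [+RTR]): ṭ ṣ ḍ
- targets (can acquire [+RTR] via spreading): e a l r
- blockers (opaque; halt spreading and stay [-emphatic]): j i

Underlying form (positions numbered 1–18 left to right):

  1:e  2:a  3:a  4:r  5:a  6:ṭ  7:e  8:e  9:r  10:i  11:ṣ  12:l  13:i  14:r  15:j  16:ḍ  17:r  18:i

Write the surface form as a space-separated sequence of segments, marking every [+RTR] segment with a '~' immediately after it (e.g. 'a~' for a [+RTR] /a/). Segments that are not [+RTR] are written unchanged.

e a a~ r~ a~ ṭ~ e e r i ṣ~ l i r j ḍ~ r i

From /ṭ/ at 6 leftward: 5 /a/ → [+RTR]; 4 /r/ → [+RTR]; 3 /a/ → [+RTR]; bound reached.
From /ṣ/ at 11 leftward: 10 /i/ blocks.
From /ḍ/ at 16 leftward: 15 /j/ blocks.
Targets with no active source: positions 1 2 7 8 9 12 14 17 stay [-emphatic].
[+RTR] positions on the surface: 3 4 5 6 11 16.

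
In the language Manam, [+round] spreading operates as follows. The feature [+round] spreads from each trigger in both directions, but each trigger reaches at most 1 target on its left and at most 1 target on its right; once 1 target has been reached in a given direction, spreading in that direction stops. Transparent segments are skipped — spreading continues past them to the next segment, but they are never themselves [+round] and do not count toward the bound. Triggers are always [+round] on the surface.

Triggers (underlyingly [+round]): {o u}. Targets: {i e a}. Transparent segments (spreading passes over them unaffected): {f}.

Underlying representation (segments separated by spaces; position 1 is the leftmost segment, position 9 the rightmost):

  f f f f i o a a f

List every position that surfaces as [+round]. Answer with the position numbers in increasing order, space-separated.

5 6 7

From /o/ at 6 rightward: 7 /a/ → [+round]; bound reached.
From /o/ at 6 leftward: 5 /i/ → [+round]; bound reached.
Target with no active source: position 8 stays [-round].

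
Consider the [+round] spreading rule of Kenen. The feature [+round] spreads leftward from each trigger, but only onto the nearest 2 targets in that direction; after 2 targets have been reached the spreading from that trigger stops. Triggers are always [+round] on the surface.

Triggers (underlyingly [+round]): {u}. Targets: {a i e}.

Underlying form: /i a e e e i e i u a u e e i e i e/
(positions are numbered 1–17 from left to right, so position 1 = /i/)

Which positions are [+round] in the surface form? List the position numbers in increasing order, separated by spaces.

7 8 9 10 11

From /u/ at 9 leftward: 8 /i/ → [+round]; 7 /e/ → [+round]; bound reached.
From /u/ at 11 leftward: 10 /a/ → [+round]; 9 /u/ is itself a trigger — this domain ends here.
Targets with no active source: positions 1 2 3 4 5 6 12 13 14 15 16 17 stay [-round].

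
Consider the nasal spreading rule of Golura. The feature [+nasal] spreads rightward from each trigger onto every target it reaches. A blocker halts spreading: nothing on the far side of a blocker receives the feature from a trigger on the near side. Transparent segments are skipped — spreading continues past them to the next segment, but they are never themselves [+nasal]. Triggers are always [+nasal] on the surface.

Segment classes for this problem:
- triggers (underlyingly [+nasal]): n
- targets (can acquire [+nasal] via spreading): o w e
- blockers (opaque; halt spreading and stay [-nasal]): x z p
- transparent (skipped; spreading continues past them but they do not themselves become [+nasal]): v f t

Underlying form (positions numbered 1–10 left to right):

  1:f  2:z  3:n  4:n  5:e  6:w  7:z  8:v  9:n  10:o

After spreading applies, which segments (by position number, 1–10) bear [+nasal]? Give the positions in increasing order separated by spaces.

3 4 5 6 9 10

From /n/ at 3 rightward: 4 /n/ is itself a trigger — this domain ends here.
From /n/ at 4 rightward: 5 /e/ → [+nasal]; 6 /w/ → [+nasal]; 7 /z/ blocks.
From /n/ at 9 rightward: 10 /o/ → [+nasal]; word edge.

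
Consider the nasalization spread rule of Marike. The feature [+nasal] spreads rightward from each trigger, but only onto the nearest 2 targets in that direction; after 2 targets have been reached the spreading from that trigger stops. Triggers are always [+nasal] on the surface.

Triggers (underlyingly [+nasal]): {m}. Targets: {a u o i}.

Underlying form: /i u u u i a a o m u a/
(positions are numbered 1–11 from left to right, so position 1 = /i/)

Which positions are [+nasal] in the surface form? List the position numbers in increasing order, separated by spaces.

From /m/ at 9 rightward: 10 /u/ → [+nasal]; 11 /a/ → [+nasal]; bound reached.
Targets with no active source: positions 1 2 3 4 5 6 7 8 stay [-nasal].

9 10 11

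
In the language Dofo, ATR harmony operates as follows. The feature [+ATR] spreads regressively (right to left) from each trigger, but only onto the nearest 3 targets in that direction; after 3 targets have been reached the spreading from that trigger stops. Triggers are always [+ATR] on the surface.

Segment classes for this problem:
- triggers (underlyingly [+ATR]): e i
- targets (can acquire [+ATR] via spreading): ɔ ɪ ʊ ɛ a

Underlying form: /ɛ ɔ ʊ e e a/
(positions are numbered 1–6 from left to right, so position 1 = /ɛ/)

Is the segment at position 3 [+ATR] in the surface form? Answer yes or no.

yes

From /e/ at 4 leftward: 3 /ʊ/ → [+ATR]; 2 /ɔ/ → [+ATR]; 1 /ɛ/ → [+ATR]; bound reached.
From /e/ at 5 leftward: 4 /e/ is itself a trigger — this domain ends here.
Target with no active source: position 6 stays [-ATR].
[+ATR] positions on the surface: 1 2 3 4 5.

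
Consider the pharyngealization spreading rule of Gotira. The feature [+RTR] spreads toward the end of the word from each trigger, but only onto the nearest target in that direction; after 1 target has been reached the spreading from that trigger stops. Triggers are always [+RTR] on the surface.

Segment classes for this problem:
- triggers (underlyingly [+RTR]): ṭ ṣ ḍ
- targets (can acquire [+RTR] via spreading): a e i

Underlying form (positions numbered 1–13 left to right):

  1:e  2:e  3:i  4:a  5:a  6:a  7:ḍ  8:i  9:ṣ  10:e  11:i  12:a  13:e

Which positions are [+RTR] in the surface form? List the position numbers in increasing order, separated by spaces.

7 8 9 10

From /ḍ/ at 7 rightward: 8 /i/ → [+RTR]; bound reached.
From /ṣ/ at 9 rightward: 10 /e/ → [+RTR]; bound reached.
Targets with no active source: positions 1 2 3 4 5 6 11 12 13 stay [-emphatic].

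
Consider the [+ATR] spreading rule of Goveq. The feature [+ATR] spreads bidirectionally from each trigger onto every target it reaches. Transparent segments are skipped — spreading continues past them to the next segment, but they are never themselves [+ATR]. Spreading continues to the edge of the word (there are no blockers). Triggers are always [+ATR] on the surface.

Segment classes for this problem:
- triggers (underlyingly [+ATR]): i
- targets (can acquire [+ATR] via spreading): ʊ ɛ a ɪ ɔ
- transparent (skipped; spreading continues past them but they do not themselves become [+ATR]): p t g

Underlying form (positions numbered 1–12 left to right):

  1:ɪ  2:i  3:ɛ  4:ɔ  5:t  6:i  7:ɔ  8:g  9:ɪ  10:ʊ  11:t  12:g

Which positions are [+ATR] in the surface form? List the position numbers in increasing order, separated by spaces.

From /i/ at 2 rightward: 3 /ɛ/ → [+ATR]; 4 /ɔ/ → [+ATR]; 5 /t/ transparent; 6 /i/ is itself a trigger — this domain ends here.
From /i/ at 2 leftward: 1 /ɪ/ → [+ATR]; word edge.
From /i/ at 6 rightward: 7 /ɔ/ → [+ATR]; 8 /g/ transparent; 9 /ɪ/ → [+ATR]; 10 /ʊ/ → [+ATR]; 11 /t/ transparent; 12 /g/ transparent; word edge.
From /i/ at 6 leftward: 5 /t/ transparent; 4 /ɔ/ → [+ATR]; 3 /ɛ/ → [+ATR]; 2 /i/ is itself a trigger — this domain ends here.

1 2 3 4 6 7 9 10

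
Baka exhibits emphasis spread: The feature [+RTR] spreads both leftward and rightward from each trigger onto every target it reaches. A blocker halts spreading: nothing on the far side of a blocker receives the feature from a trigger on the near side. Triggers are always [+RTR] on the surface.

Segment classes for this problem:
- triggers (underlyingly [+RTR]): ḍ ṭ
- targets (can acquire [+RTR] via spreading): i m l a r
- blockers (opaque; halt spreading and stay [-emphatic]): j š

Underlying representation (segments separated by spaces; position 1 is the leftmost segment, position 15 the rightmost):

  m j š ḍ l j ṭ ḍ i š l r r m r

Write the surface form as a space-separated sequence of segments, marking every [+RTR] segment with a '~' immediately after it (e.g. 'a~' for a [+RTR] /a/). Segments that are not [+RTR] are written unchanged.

From /ḍ/ at 4 rightward: 5 /l/ → [+RTR]; 6 /j/ blocks.
From /ḍ/ at 4 leftward: 3 /š/ blocks.
From /ṭ/ at 7 rightward: 8 /ḍ/ is itself a trigger — this domain ends here.
From /ṭ/ at 7 leftward: 6 /j/ blocks.
From /ḍ/ at 8 rightward: 9 /i/ → [+RTR]; 10 /š/ blocks.
From /ḍ/ at 8 leftward: 7 /ṭ/ is itself a trigger — this domain ends here.
Targets with no active source: positions 1 11 12 13 14 15 stay [-emphatic].
[+RTR] positions on the surface: 4 5 7 8 9.

m j š ḍ~ l~ j ṭ~ ḍ~ i~ š l r r m r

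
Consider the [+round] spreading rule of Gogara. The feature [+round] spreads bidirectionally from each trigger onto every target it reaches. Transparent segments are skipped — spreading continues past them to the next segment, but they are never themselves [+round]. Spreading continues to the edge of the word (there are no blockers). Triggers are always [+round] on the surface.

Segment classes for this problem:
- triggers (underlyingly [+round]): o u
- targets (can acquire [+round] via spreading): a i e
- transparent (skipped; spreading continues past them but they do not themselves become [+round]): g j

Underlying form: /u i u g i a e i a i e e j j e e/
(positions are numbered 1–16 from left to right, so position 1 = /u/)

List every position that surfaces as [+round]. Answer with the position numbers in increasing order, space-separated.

1 2 3 5 6 7 8 9 10 11 12 15 16

From /u/ at 1 rightward: 2 /i/ → [+round]; 3 /u/ is itself a trigger — this domain ends here.
From /u/ at 1 leftward: word edge.
From /u/ at 3 rightward: 4 /g/ transparent; 5 /i/ → [+round]; 6 /a/ → [+round]; 7 /e/ → [+round]; 8 /i/ → [+round]; 9 /a/ → [+round]; 10 /i/ → [+round]; 11 /e/ → [+round]; 12 /e/ → [+round]; 13 /j/ transparent; 14 /j/ transparent; 15 /e/ → [+round]; 16 /e/ → [+round]; word edge.
From /u/ at 3 leftward: 2 /i/ → [+round]; 1 /u/ is itself a trigger — this domain ends here.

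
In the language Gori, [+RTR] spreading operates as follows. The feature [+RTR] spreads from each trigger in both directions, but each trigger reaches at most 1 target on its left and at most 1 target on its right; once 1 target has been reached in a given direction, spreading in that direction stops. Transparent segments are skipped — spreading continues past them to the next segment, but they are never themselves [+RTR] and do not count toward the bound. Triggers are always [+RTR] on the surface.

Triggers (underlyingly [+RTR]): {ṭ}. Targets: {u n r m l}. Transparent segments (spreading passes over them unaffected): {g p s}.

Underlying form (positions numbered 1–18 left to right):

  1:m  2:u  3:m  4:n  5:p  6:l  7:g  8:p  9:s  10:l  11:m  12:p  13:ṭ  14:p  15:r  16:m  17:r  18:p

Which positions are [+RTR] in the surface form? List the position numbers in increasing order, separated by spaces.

11 13 15

From /ṭ/ at 13 rightward: 14 /p/ transparent; 15 /r/ → [+RTR]; bound reached.
From /ṭ/ at 13 leftward: 12 /p/ transparent; 11 /m/ → [+RTR]; bound reached.
Targets with no active source: positions 1 2 3 4 6 10 16 17 stay [-emphatic].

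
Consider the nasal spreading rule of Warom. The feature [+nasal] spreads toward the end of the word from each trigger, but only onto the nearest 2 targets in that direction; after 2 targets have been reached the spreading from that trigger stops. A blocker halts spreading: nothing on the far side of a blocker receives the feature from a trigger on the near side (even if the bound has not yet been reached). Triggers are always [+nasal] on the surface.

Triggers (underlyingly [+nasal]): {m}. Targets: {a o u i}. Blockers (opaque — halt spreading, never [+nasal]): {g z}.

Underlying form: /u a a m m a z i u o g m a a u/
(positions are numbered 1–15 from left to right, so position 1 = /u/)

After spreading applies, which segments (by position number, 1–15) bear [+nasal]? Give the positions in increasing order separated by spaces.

4 5 6 12 13 14

From /m/ at 4 rightward: 5 /m/ is itself a trigger — this domain ends here.
From /m/ at 5 rightward: 6 /a/ → [+nasal]; 7 /z/ blocks.
From /m/ at 12 rightward: 13 /a/ → [+nasal]; 14 /a/ → [+nasal]; bound reached.
Targets with no active source: positions 1 2 3 8 9 10 15 stay [-nasal].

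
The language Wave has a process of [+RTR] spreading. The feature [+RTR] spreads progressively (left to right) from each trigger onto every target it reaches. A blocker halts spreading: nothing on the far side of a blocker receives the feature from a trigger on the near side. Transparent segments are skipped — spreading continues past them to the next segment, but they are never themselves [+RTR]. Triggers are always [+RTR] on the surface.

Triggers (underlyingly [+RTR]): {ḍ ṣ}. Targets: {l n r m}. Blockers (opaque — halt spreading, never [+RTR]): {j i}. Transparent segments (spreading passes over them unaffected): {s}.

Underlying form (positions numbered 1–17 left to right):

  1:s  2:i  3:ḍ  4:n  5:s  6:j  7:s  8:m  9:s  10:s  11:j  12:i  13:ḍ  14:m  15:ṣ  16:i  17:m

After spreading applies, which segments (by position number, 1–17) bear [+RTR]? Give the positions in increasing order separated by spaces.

3 4 13 14 15

From /ḍ/ at 3 rightward: 4 /n/ → [+RTR]; 5 /s/ transparent; 6 /j/ blocks.
From /ḍ/ at 13 rightward: 14 /m/ → [+RTR]; 15 /ṣ/ is itself a trigger — this domain ends here.
From /ṣ/ at 15 rightward: 16 /i/ blocks.
Targets with no active source: positions 8 17 stay [-emphatic].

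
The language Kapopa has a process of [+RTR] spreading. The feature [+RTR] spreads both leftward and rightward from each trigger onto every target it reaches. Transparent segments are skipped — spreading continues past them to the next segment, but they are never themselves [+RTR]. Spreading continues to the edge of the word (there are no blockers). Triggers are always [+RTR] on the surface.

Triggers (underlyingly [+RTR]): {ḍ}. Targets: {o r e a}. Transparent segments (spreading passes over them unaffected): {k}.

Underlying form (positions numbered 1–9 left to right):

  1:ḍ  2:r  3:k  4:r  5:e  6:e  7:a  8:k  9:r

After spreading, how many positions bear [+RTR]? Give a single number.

7

From /ḍ/ at 1 rightward: 2 /r/ → [+RTR]; 3 /k/ transparent; 4 /r/ → [+RTR]; 5 /e/ → [+RTR]; 6 /e/ → [+RTR]; 7 /a/ → [+RTR]; 8 /k/ transparent; 9 /r/ → [+RTR]; word edge.
From /ḍ/ at 1 leftward: word edge.
[+RTR] positions on the surface: 1 2 4 5 6 7 9.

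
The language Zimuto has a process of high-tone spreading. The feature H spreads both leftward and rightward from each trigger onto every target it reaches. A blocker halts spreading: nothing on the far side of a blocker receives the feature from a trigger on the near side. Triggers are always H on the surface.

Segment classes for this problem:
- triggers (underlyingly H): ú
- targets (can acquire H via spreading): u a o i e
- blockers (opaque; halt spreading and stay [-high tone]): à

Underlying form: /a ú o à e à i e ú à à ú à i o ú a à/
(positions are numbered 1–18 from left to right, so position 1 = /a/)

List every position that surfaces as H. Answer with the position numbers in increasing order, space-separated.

1 2 3 7 8 9 12 14 15 16 17

From /ú/ at 2 rightward: 3 /o/ → H; 4 /à/ blocks.
From /ú/ at 2 leftward: 1 /a/ → H; word edge.
From /ú/ at 9 rightward: 10 /à/ blocks.
From /ú/ at 9 leftward: 8 /e/ → H; 7 /i/ → H; 6 /à/ blocks.
From /ú/ at 12 rightward: 13 /à/ blocks.
From /ú/ at 12 leftward: 11 /à/ blocks.
From /ú/ at 16 rightward: 17 /a/ → H; 18 /à/ blocks.
From /ú/ at 16 leftward: 15 /o/ → H; 14 /i/ → H; 13 /à/ blocks.
Target with no active source: position 5 stays [-high tone].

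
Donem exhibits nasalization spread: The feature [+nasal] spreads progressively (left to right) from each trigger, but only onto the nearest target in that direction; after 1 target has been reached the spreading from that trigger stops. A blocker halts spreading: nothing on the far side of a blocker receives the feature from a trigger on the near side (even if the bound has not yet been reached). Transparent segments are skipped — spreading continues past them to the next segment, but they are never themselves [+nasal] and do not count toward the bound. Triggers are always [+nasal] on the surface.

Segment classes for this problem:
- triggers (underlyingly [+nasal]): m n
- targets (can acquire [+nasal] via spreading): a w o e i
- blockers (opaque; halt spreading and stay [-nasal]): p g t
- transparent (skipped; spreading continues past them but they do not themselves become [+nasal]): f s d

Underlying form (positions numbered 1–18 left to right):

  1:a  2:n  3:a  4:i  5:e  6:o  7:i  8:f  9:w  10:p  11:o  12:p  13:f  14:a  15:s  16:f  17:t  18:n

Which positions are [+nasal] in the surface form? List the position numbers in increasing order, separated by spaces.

2 3 18

From /n/ at 2 rightward: 3 /a/ → [+nasal]; bound reached.
From /n/ at 18 rightward: word edge.
Targets with no active source: positions 1 4 5 6 7 9 11 14 stay [-nasal].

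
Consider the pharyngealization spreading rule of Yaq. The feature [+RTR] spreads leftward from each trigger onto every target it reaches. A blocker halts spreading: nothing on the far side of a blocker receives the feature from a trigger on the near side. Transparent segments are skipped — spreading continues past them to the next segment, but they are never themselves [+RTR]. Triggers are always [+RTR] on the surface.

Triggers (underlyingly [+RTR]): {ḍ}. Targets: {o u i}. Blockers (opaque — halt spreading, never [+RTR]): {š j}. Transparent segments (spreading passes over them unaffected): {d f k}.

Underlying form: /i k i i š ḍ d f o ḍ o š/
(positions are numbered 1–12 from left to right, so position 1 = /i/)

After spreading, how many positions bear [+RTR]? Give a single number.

3

From /ḍ/ at 6 leftward: 5 /š/ blocks.
From /ḍ/ at 10 leftward: 9 /o/ → [+RTR]; 8 /f/ transparent; 7 /d/ transparent; 6 /ḍ/ is itself a trigger — this domain ends here.
Targets with no active source: positions 1 3 4 11 stay [-emphatic].
[+RTR] positions on the surface: 6 9 10.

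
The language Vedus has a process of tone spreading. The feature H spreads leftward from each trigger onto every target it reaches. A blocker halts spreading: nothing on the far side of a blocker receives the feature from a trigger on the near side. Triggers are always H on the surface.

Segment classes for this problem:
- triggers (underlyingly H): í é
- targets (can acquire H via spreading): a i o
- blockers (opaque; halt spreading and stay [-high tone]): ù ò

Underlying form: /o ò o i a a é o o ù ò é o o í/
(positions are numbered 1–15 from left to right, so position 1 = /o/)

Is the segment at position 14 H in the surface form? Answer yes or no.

From /é/ at 7 leftward: 6 /a/ → H; 5 /a/ → H; 4 /i/ → H; 3 /o/ → H; 2 /ò/ blocks.
From /é/ at 12 leftward: 11 /ò/ blocks.
From /í/ at 15 leftward: 14 /o/ → H; 13 /o/ → H; 12 /é/ is itself a trigger — this domain ends here.
Targets with no active source: positions 1 8 9 stay [-high tone].
H positions on the surface: 3 4 5 6 7 12 13 14 15.

yes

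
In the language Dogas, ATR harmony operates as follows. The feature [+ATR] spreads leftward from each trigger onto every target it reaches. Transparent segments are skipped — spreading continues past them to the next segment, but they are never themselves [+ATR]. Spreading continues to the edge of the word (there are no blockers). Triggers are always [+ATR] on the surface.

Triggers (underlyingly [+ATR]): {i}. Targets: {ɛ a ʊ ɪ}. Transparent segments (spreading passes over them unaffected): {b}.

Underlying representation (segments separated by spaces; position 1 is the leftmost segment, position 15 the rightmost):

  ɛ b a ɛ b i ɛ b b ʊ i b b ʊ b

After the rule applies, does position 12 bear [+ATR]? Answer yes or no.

no

From /i/ at 6 leftward: 5 /b/ transparent; 4 /ɛ/ → [+ATR]; 3 /a/ → [+ATR]; 2 /b/ transparent; 1 /ɛ/ → [+ATR]; word edge.
From /i/ at 11 leftward: 10 /ʊ/ → [+ATR]; 9 /b/ transparent; 8 /b/ transparent; 7 /ɛ/ → [+ATR]; 6 /i/ is itself a trigger — this domain ends here.
Target with no active source: position 14 stays [-ATR].
[+ATR] positions on the surface: 1 3 4 6 7 10 11.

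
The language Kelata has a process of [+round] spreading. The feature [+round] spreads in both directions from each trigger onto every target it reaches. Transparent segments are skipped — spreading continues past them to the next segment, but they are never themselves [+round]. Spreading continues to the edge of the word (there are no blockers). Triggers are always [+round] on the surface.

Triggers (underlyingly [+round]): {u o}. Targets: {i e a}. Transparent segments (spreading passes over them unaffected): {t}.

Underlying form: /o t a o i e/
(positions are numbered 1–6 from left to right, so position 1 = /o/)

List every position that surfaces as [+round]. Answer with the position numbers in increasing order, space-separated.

1 3 4 5 6

From /o/ at 1 rightward: 2 /t/ transparent; 3 /a/ → [+round]; 4 /o/ is itself a trigger — this domain ends here.
From /o/ at 1 leftward: word edge.
From /o/ at 4 rightward: 5 /i/ → [+round]; 6 /e/ → [+round]; word edge.
From /o/ at 4 leftward: 3 /a/ → [+round]; 2 /t/ transparent; 1 /o/ is itself a trigger — this domain ends here.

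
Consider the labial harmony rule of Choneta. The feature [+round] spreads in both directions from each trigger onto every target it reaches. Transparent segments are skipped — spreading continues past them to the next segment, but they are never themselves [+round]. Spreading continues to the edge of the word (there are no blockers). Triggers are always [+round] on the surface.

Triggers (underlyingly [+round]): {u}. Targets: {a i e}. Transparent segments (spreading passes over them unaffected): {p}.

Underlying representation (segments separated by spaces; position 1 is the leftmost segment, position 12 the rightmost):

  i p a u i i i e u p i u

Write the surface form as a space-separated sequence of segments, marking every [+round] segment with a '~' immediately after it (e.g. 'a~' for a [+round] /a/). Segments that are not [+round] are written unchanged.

From /u/ at 4 rightward: 5 /i/ → [+round]; 6 /i/ → [+round]; 7 /i/ → [+round]; 8 /e/ → [+round]; 9 /u/ is itself a trigger — this domain ends here.
From /u/ at 4 leftward: 3 /a/ → [+round]; 2 /p/ transparent; 1 /i/ → [+round]; word edge.
From /u/ at 9 rightward: 10 /p/ transparent; 11 /i/ → [+round]; 12 /u/ is itself a trigger — this domain ends here.
From /u/ at 9 leftward: 8 /e/ → [+round]; 7 /i/ → [+round]; 6 /i/ → [+round]; 5 /i/ → [+round]; 4 /u/ is itself a trigger — this domain ends here.
From /u/ at 12 rightward: word edge.
From /u/ at 12 leftward: 11 /i/ → [+round]; 10 /p/ transparent; 9 /u/ is itself a trigger — this domain ends here.
[+round] positions on the surface: 1 3 4 5 6 7 8 9 11 12.

i~ p a~ u~ i~ i~ i~ e~ u~ p i~ u~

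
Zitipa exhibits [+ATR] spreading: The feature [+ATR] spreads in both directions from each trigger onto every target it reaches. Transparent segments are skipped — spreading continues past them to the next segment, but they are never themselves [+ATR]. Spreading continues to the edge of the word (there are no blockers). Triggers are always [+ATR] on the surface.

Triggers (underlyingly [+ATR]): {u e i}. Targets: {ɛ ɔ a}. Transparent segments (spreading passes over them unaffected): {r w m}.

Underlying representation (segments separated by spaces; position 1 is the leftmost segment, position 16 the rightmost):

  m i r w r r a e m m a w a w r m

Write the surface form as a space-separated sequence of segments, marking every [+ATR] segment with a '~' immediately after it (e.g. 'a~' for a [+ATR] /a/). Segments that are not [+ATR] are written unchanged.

From /i/ at 2 rightward: 3 /r/ transparent; 4 /w/ transparent; 5 /r/ transparent; 6 /r/ transparent; 7 /a/ → [+ATR]; 8 /e/ is itself a trigger — this domain ends here.
From /i/ at 2 leftward: 1 /m/ transparent; word edge.
From /e/ at 8 rightward: 9 /m/ transparent; 10 /m/ transparent; 11 /a/ → [+ATR]; 12 /w/ transparent; 13 /a/ → [+ATR]; 14 /w/ transparent; 15 /r/ transparent; 16 /m/ transparent; word edge.
From /e/ at 8 leftward: 7 /a/ → [+ATR]; 6 /r/ transparent; 5 /r/ transparent; 4 /w/ transparent; 3 /r/ transparent; 2 /i/ is itself a trigger — this domain ends here.
[+ATR] positions on the surface: 2 7 8 11 13.

m i~ r w r r a~ e~ m m a~ w a~ w r m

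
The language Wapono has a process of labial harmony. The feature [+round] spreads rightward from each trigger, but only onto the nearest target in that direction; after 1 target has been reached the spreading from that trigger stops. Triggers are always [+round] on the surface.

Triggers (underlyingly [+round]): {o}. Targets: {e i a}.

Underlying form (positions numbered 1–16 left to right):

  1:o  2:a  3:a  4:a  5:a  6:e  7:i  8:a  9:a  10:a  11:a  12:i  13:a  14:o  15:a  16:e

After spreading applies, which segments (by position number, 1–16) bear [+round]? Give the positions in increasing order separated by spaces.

1 2 14 15

From /o/ at 1 rightward: 2 /a/ → [+round]; bound reached.
From /o/ at 14 rightward: 15 /a/ → [+round]; bound reached.
Targets with no active source: positions 3 4 5 6 7 8 9 10 11 12 13 16 stay [-round].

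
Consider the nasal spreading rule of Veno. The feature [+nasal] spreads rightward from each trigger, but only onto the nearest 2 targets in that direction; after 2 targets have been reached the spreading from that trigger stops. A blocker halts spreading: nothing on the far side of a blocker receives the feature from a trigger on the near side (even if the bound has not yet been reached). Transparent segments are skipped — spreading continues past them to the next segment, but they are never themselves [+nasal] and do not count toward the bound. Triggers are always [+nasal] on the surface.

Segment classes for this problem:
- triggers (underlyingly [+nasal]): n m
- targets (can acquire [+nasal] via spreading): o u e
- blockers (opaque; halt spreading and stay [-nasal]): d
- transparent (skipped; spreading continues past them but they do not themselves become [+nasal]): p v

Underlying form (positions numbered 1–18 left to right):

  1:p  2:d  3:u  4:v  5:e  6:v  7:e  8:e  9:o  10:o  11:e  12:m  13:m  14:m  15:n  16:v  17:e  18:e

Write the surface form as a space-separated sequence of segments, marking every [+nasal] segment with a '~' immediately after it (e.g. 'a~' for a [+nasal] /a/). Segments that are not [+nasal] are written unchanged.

p d u v e v e e o o e m~ m~ m~ n~ v e~ e~

From /m/ at 12 rightward: 13 /m/ is itself a trigger — this domain ends here.
From /m/ at 13 rightward: 14 /m/ is itself a trigger — this domain ends here.
From /m/ at 14 rightward: 15 /n/ is itself a trigger — this domain ends here.
From /n/ at 15 rightward: 16 /v/ transparent; 17 /e/ → [+nasal]; 18 /e/ → [+nasal]; bound reached.
Targets with no active source: positions 3 5 7 8 9 10 11 stay [-nasal].
[+nasal] positions on the surface: 12 13 14 15 17 18.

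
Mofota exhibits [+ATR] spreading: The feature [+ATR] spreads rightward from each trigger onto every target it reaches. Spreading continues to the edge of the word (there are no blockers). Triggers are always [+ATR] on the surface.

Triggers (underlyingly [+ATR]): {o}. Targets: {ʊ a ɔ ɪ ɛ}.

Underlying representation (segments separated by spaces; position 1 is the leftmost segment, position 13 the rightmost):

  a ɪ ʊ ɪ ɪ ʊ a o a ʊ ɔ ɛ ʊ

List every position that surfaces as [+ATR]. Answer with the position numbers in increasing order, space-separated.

From /o/ at 8 rightward: 9 /a/ → [+ATR]; 10 /ʊ/ → [+ATR]; 11 /ɔ/ → [+ATR]; 12 /ɛ/ → [+ATR]; 13 /ʊ/ → [+ATR]; word edge.
Targets with no active source: positions 1 2 3 4 5 6 7 stay [-ATR].

8 9 10 11 12 13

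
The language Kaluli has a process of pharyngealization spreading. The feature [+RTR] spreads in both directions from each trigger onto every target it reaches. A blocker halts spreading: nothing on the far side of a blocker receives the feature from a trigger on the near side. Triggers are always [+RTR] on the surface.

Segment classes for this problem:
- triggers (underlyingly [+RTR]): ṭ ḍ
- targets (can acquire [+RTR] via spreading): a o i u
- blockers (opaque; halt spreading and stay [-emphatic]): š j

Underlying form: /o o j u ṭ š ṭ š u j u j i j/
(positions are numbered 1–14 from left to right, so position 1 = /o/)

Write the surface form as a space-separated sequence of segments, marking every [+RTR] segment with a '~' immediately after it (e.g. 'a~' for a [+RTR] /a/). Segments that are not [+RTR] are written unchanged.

o o j u~ ṭ~ š ṭ~ š u j u j i j

From /ṭ/ at 5 rightward: 6 /š/ blocks.
From /ṭ/ at 5 leftward: 4 /u/ → [+RTR]; 3 /j/ blocks.
From /ṭ/ at 7 rightward: 8 /š/ blocks.
From /ṭ/ at 7 leftward: 6 /š/ blocks.
Targets with no active source: positions 1 2 9 11 13 stay [-emphatic].
[+RTR] positions on the surface: 4 5 7.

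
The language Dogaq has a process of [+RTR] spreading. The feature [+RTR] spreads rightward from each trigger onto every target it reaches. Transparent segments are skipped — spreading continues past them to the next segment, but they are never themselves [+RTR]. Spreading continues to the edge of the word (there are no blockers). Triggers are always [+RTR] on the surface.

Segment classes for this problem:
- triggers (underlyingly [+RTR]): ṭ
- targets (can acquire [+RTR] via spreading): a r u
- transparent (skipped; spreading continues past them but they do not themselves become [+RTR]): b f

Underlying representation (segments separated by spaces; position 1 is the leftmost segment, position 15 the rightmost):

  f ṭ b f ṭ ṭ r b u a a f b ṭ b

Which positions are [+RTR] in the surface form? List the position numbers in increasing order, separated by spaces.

2 5 6 7 9 10 11 14

From /ṭ/ at 2 rightward: 3 /b/ transparent; 4 /f/ transparent; 5 /ṭ/ is itself a trigger — this domain ends here.
From /ṭ/ at 5 rightward: 6 /ṭ/ is itself a trigger — this domain ends here.
From /ṭ/ at 6 rightward: 7 /r/ → [+RTR]; 8 /b/ transparent; 9 /u/ → [+RTR]; 10 /a/ → [+RTR]; 11 /a/ → [+RTR]; 12 /f/ transparent; 13 /b/ transparent; 14 /ṭ/ is itself a trigger — this domain ends here.
From /ṭ/ at 14 rightward: 15 /b/ transparent; word edge.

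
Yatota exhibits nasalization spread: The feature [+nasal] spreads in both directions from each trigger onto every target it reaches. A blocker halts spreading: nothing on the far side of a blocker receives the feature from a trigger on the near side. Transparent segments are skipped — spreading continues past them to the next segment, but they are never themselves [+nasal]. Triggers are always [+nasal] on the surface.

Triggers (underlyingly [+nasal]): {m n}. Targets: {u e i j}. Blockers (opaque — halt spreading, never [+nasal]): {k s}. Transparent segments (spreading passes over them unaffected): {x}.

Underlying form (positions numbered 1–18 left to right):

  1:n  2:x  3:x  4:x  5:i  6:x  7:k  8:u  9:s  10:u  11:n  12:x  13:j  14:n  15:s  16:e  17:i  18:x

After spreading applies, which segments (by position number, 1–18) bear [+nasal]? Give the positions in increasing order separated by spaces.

From /n/ at 1 rightward: 2 /x/ transparent; 3 /x/ transparent; 4 /x/ transparent; 5 /i/ → [+nasal]; 6 /x/ transparent; 7 /k/ blocks.
From /n/ at 1 leftward: word edge.
From /n/ at 11 rightward: 12 /x/ transparent; 13 /j/ → [+nasal]; 14 /n/ is itself a trigger — this domain ends here.
From /n/ at 11 leftward: 10 /u/ → [+nasal]; 9 /s/ blocks.
From /n/ at 14 rightward: 15 /s/ blocks.
From /n/ at 14 leftward: 13 /j/ → [+nasal]; 12 /x/ transparent; 11 /n/ is itself a trigger — this domain ends here.
Targets with no active source: positions 8 16 17 stay [-nasal].

1 5 10 11 13 14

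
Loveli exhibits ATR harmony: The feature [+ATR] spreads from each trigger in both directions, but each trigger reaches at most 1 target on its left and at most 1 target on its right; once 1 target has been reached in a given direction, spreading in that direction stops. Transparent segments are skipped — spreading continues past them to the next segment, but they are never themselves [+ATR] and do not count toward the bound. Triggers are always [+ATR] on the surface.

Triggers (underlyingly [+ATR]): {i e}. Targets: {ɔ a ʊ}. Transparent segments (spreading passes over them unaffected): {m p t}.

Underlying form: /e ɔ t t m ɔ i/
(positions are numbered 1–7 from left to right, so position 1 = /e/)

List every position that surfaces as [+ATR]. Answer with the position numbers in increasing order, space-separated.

From /e/ at 1 rightward: 2 /ɔ/ → [+ATR]; bound reached.
From /e/ at 1 leftward: word edge.
From /i/ at 7 rightward: word edge.
From /i/ at 7 leftward: 6 /ɔ/ → [+ATR]; bound reached.

1 2 6 7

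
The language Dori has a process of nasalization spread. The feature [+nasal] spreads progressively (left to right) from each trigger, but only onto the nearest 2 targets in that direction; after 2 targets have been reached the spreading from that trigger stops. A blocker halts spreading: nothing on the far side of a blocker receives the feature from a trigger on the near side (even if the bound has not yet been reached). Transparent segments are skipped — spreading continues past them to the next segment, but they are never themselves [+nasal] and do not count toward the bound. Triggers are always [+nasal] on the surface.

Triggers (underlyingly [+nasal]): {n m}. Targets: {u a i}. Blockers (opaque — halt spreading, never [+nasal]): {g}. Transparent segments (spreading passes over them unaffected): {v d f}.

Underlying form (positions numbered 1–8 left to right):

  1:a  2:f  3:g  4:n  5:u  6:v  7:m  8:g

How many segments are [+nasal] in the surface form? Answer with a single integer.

3

From /n/ at 4 rightward: 5 /u/ → [+nasal]; 6 /v/ transparent; 7 /m/ is itself a trigger — this domain ends here.
From /m/ at 7 rightward: 8 /g/ blocks.
Target with no active source: position 1 stays [-nasal].
[+nasal] positions on the surface: 4 5 7.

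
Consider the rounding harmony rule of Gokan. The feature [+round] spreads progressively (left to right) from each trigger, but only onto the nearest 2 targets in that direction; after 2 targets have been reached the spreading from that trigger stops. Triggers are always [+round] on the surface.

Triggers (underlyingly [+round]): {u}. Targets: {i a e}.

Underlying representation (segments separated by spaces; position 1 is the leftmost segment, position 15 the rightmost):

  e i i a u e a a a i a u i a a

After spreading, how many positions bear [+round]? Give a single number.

From /u/ at 5 rightward: 6 /e/ → [+round]; 7 /a/ → [+round]; bound reached.
From /u/ at 12 rightward: 13 /i/ → [+round]; 14 /a/ → [+round]; bound reached.
Targets with no active source: positions 1 2 3 4 8 9 10 11 15 stay [-round].
[+round] positions on the surface: 5 6 7 12 13 14.

6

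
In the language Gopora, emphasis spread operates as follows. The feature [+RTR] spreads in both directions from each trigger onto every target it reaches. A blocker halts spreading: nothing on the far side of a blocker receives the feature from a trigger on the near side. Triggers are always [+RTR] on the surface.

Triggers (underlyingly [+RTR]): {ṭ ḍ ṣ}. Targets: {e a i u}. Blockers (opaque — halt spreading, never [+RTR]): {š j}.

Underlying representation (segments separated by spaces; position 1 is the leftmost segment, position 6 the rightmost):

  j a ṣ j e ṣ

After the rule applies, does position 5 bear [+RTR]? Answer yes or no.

From /ṣ/ at 3 rightward: 4 /j/ blocks.
From /ṣ/ at 3 leftward: 2 /a/ → [+RTR]; 1 /j/ blocks.
From /ṣ/ at 6 rightward: word edge.
From /ṣ/ at 6 leftward: 5 /e/ → [+RTR]; 4 /j/ blocks.
[+RTR] positions on the surface: 2 3 5 6.

yes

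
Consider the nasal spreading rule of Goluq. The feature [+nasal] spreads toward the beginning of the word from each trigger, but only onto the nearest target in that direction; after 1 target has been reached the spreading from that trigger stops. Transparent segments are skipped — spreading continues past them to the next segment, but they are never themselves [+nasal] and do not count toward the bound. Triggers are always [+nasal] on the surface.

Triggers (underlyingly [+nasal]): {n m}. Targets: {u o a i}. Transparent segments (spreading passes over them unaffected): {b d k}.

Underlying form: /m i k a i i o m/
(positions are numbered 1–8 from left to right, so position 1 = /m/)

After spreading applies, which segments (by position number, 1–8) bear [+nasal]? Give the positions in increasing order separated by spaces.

1 7 8

From /m/ at 1 leftward: word edge.
From /m/ at 8 leftward: 7 /o/ → [+nasal]; bound reached.
Targets with no active source: positions 2 4 5 6 stay [-nasal].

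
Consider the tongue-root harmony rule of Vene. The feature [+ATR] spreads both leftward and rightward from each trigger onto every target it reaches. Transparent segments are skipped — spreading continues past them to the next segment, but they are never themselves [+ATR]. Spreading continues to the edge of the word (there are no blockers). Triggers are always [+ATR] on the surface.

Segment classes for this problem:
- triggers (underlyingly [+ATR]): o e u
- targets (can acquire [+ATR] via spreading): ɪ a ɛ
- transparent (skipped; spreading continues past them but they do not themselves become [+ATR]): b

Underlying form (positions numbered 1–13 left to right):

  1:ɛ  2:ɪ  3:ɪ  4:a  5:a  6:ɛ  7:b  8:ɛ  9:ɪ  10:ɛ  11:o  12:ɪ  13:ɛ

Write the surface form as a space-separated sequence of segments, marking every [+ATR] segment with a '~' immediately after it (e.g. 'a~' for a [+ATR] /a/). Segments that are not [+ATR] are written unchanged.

From /o/ at 11 rightward: 12 /ɪ/ → [+ATR]; 13 /ɛ/ → [+ATR]; word edge.
From /o/ at 11 leftward: 10 /ɛ/ → [+ATR]; 9 /ɪ/ → [+ATR]; 8 /ɛ/ → [+ATR]; 7 /b/ transparent; 6 /ɛ/ → [+ATR]; 5 /a/ → [+ATR]; 4 /a/ → [+ATR]; 3 /ɪ/ → [+ATR]; 2 /ɪ/ → [+ATR]; 1 /ɛ/ → [+ATR]; word edge.
[+ATR] positions on the surface: 1 2 3 4 5 6 8 9 10 11 12 13.

ɛ~ ɪ~ ɪ~ a~ a~ ɛ~ b ɛ~ ɪ~ ɛ~ o~ ɪ~ ɛ~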